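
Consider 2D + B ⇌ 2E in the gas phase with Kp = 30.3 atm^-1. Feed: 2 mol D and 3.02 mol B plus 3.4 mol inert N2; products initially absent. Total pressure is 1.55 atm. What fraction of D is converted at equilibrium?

Take 2 mol D as basis and let X be its fractional conversion, so ξ = X.
At extent ξ: n_D = 2 − 2X; n_B = 3.02 − X; n_E = 2X; n_I = 3.4 (inert).
Summing: n_T = 8.42 − X.
y_i = n_i/n_T, p_i = y_i·P. Kp = p_E^2 / (p_D^2 p_B).
Setting this equal to 30.3 atm^-1 and taking the physical root (0 < X < 1) gives X = 0.788.

X = 0.788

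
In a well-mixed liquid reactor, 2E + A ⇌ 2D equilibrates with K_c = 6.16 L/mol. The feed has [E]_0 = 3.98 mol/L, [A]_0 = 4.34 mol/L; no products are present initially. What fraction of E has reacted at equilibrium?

X = 0.804

Let X = conversion of E; extent ξ = 3.98X/2 mol/L.
Concentrations: [E] = 3.98 − 3.98X; [A] = 4.34 − 1.99X; [D] = 3.98X.
K_c = [D]^2 / ([E]^2 [A]).
Setting equal to 6.16 and solving for X on (0,1) gives X = 0.804.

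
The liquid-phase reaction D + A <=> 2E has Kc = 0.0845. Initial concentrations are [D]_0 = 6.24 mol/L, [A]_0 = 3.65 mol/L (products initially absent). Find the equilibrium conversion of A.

X = 0.165

Let X = conversion of A; extent ξ = 3.65·X mol/L.
Concentrations: [D] = 6.24 − 3.65X; [A] = 3.65 − 3.65X; [E] = 7.3X.
Kc = [E]^2 / ([D] [A]).
Setting equal to 0.0845 and solving for X on (0,1) gives X = 0.165.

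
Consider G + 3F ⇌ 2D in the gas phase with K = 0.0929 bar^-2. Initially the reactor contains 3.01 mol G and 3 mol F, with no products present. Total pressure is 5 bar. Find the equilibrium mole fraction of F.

Let X = conversion of F (basis 3 mol F); extent of reaction ξ = X.
Moles: n_G = 3.01 − X; n_F = 3 − 3X; n_D = 2X.
Total moles n_T = 6.01 − 2X.
Mole fractions y_i = n_i/n_T; K = p_D^2 / (p_G p_F^3) with p_i = y_i·P.
This yields a degree-4 equation in X; solving on (0,1), X = 0.475.
Then n_F = 1.58, n_T = 5.06, so y_F = 0.311.

y_F = 0.311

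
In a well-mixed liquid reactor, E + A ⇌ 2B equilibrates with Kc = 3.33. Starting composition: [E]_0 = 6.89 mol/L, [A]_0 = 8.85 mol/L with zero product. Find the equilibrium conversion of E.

Let X = conversion of E; extent ξ = 6.89·X mol/L.
Concentrations: [E] = 6.89 − 6.89X; [A] = 8.85 − 6.89X; [B] = 13.8X.
Kc = [B]^2 / ([E] [A]).
Setting equal to 3.33 and solving for X on (0,1) gives X = 0.537.

X = 0.537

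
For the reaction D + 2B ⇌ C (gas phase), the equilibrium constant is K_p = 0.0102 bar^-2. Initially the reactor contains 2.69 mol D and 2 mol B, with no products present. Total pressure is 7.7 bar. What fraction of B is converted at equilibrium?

Take 2 mol B as basis and let X be its fractional conversion, so ξ = X.
At extent ξ: n_D = 2.69 − X; n_B = 2 − 2X; n_C = X.
Total moles n_T = 4.69 − 2X.
With p_i = (n_i/n_T)P, K_p = p_C / (p_D p_B^2).
Equating to 0.0102 bar^-2 and solving on 0 < X < 1: X = 0.207.

X = 0.207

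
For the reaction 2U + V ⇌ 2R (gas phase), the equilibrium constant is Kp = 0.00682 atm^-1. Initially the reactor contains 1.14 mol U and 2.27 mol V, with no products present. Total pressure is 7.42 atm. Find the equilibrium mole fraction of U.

y_U = 0.290

Take 1.14 mol U as basis and let X be its fractional conversion, so ξ = 0.57X.
Moles: n_U = 1.14 − 1.14X; n_V = 2.27 − 0.57X; n_R = 1.14X.
n_T = Σnᵢ = 3.41 − 0.57X.
With p_i = (n_i/n_T)P, Kp = p_R^2 / (p_U^2 p_V).
Equating to 0.00682 atm^-1 and solving on 0 < X < 1: X = 0.154.
Then n_U = 0.964, n_T = 3.32, so y_U = 0.290.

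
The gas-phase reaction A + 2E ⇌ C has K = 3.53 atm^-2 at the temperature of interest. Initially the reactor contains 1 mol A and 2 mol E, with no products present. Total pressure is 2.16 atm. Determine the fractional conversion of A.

X = 0.699

Basis: 1 mol A initially; let X = conversion of A. Extent ξ = X.
Moles: n_A = 1 − X; n_E = 2 − 2X; n_C = X.
Total moles n_T = 3 − 2X.
Mole fractions y_i = n_i/n_T; K = p_C / (p_A p_E^2) with p_i = y_i·P.
Setting this equal to 3.53 atm^-2 and taking the physical root (0 < X < 1) gives X = 0.699.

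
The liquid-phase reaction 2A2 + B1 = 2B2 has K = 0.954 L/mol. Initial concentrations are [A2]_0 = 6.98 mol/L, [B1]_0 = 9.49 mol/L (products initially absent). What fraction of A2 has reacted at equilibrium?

X = 0.721

Let X = conversion of A2; extent ξ = 6.98X/2 mol/L.
Concentrations: [A2] = 6.98 − 6.98X; [B1] = 9.49 − 3.49X; [B2] = 6.98X.
K = [B2]^2 / ([A2]^2 [B1]).
Setting equal to 0.954 and solving for X on (0,1) gives X = 0.721.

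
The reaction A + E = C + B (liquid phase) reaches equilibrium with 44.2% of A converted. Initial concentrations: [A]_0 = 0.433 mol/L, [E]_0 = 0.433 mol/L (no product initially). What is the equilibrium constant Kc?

Kc = 0.627

Let X = conversion of A.
Concentrations: [A] = 0.433 − 0.433X; [E] = 0.433 − 0.433X; [C] = 0.433X; [B] = 0.433X.
At X = 0.442: [A] = 0.242, [E] = 0.242, [C] = 0.191, [B] = 0.191.
Kc = [C] [B] / ([A] [E]) = 0.627.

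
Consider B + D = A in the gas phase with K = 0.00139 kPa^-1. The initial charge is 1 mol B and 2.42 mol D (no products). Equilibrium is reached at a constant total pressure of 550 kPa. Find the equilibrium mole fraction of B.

y_B = 0.214

Basis: 1 mol B initially; let X = conversion of B. Extent ξ = X.
Mole table: n_B = 1 − X; n_D = 2.42 − X; n_A = X.
Total moles n_T = 3.42 − X.
Mole fractions y_i = n_i/n_T; K = p_A / (p_B p_D) with p_i = y_i·P.
Setting this equal to 0.00139 kPa^-1 and taking the physical root (0 < X < 1) gives X = 0.340.
Then n_B = 0.66, n_T = 3.08, so y_B = 0.214.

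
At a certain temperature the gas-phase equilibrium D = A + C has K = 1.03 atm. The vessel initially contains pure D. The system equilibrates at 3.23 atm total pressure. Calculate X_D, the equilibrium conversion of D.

X = 0.492

Basis: 1 mol D initially; let X = conversion of D. Extent ξ = X.
Mole table: n_D = 1 − X; n_A = X; n_C = X.
Total moles n_T = 1 + X.
With p_i = (n_i/n_T)P, K = p_A p_C / (p_D).
Setting this equal to 1.03 atm and taking the physical root (0 < X < 1) gives X = 0.492.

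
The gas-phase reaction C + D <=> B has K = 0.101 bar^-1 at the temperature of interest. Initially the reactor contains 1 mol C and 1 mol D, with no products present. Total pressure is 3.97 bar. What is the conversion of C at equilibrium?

Take 1 mol C as basis and let X be its fractional conversion, so ξ = X.
Moles: n_C = 1 − X; n_D = 1 − X; n_B = X.
n_T = Σnᵢ = 2 − X.
With p_i = (n_i/n_T)P, K = p_B / (p_C p_D).
Setting this equal to 0.101 bar^-1 and taking the physical root (0 < X < 1) gives X = 0.155.

X = 0.155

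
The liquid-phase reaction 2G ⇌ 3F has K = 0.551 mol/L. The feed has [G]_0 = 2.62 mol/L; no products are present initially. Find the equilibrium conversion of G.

Let X = conversion of G; extent ξ = 2.62X/2 mol/L.
Concentrations: [G] = 2.62 − 2.62X; [F] = 3.93X.
K = [F]^3 / ([G]^2).
Solving K = 0.551 for X ∈ (0,1): X = 0.310.

X = 0.310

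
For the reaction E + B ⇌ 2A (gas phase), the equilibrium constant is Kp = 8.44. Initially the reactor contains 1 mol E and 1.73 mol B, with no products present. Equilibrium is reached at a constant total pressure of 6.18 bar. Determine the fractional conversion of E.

X = 0.739

Basis: 1 mol E initially; let X = conversion of E. Extent ξ = X.
At extent ξ: n_E = 1 − X; n_B = 1.73 − X; n_A = 2X.
Total moles n_T = 2.73 (Δν = 0, constant).
y_i = n_i/n_T, p_i = y_i·P. Kp = p_A^2 / (p_E p_B).
This yields a degree-2 equation in X; solving on (0,1), X = 0.739.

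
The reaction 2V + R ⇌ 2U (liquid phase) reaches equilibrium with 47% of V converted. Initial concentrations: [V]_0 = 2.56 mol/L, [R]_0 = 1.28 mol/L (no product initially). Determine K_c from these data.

Let X = conversion of V.
Concentrations: [V] = 2.56 − 2.56X; [R] = 1.28 − 1.28X; [U] = 2.56X.
At X = 0.47: [V] = 1.36, [R] = 0.678, [U] = 1.2.
K_c = [U]^2 / ([V]^2 [R]) = 1.16 L/mol.

K_c = 1.16 L/mol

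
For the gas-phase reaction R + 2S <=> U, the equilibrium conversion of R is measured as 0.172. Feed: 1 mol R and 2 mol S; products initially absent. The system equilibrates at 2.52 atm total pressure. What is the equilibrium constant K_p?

K_p = 0.0841 atm^-2

Basis: 1 mol R initially; let X = conversion of R. Extent ξ = X.
Moles: n_R = 1 − X; n_S = 2 − 2X; n_U = X.
Summing: n_T = 3 − 2X.
At X = 0.172: n_R = 0.828, n_S = 1.66, n_U = 0.172, n_T = 2.66.
p_i = (n_i/n_T)·P. K_p = p_U / (p_R p_S^2) = 0.0841 atm^-2.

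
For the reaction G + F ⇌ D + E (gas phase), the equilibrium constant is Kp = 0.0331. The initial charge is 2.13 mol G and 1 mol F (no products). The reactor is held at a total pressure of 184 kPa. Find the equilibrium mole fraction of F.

y_F = 0.249

Take 1 mol F as basis and let X be its fractional conversion, so ξ = X.
Moles: n_G = 2.13 − X; n_F = 1 − X; n_D = X; n_E = X.
n_T stays at 3.13 (no change in mole number).
With p_i = (n_i/n_T)P, Kp = p_D p_E / (p_G p_F).
Setting this equal to 0.0331 and taking the physical root (0 < X < 1) gives X = 0.222.
Then n_F = 0.778, n_T = 3.13, so y_F = 0.249.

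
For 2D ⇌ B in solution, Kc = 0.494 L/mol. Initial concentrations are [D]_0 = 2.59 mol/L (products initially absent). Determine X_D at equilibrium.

X = 0.540

Let X = conversion of D; extent ξ = 2.59X/2 mol/L.
Concentrations: [D] = 2.59 − 2.59X; [B] = 1.29X.
Kc = [B] / ([D]^2).
Setting equal to 0.494 and solving for X on (0,1) gives X = 0.540.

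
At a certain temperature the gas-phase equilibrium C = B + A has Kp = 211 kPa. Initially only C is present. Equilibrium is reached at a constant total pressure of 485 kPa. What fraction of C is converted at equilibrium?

X = 0.551

Basis: 1 mol C initially; let X = conversion of C. Extent ξ = X.
Species balance: n_C = 1 − X; n_B = X; n_A = X.
Total moles n_T = 1 + X.
Mole fractions y_i = n_i/n_T; Kp = p_B p_A / (p_C) with p_i = y_i·P.
Equating to 211 kPa and solving on 0 < X < 1: X = 0.551.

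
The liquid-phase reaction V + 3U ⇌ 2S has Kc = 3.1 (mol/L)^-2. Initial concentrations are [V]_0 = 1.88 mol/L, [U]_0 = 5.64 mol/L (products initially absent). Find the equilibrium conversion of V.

Let X = conversion of V; extent ξ = 1.88·X mol/L.
Concentrations: [V] = 1.88 − 1.88X; [U] = 5.64 − 5.64X; [S] = 3.76X.
Kc = [S]^2 / ([V] [U]^3).
This equals 3.1 at X = 0.712 (the root in 0 < X < 1).

X = 0.712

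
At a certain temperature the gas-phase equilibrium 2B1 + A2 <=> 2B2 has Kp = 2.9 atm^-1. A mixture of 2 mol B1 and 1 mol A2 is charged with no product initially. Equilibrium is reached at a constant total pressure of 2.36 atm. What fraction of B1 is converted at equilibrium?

Basis: 2 mol B1 initially; let X = conversion of B1. Extent ξ = X.
Moles: n_B1 = 2 − 2X; n_A2 = 1 − X; n_B2 = 2X.
Summing: n_T = 3 − X.
Mole fractions y_i = n_i/n_T; Kp = p_B2^2 / (p_B1^2 p_A2) with p_i = y_i·P.
Equating to 2.9 atm^-1 and solving on 0 < X < 1: X = 0.532.

X = 0.532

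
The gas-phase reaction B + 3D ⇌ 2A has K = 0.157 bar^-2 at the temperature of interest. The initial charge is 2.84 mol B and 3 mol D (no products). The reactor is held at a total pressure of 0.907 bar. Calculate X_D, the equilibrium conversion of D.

X = 0.200

Basis: 3 mol D initially; let X = conversion of D. Extent ξ = X.
Moles: n_B = 2.84 − X; n_D = 3 − 3X; n_A = 2X.
Summing: n_T = 5.84 − 2X.
With p_i = (n_i/n_T)P, K = p_A^2 / (p_B p_D^3).
Setting this equal to 0.157 bar^-2 and taking the physical root (0 < X < 1) gives X = 0.200.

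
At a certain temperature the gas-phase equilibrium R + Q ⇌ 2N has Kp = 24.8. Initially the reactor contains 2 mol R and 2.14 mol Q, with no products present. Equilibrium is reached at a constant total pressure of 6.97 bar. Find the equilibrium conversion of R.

X = 0.737

Basis: 2 mol R initially; let X = conversion of R. Extent ξ = 2X.
Species balance: n_R = 2 − 2X; n_Q = 2.14 − 2X; n_N = 4X.
n_T stays at 4.14 (no change in mole number).
Mole fractions y_i = n_i/n_T; Kp = p_N^2 / (p_R p_Q) with p_i = y_i·P.
Equating to 24.8 and solving on 0 < X < 1: X = 0.737.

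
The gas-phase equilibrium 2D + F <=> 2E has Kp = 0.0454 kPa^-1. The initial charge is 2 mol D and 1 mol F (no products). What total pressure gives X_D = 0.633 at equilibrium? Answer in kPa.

P = 423 kPa

Let X = conversion of D (basis 2 mol D); extent of reaction ξ = X.
At extent ξ: n_D = 2 − 2X; n_F = 1 − X; n_E = 2X.
Summing: n_T = 3 − X.
Kp = p_E^2 / (p_D^2 p_F) with p_i = (n_i/n_T)·P.
At X = 0.633: the mole-fraction product g(X) = Π y_i^ν_i = 19.19. Since Kp = g(X)·P^{-1}, P = (g/Kp)^(1/1) = (19.19/0.0454)^(1/1) = 423 kPa.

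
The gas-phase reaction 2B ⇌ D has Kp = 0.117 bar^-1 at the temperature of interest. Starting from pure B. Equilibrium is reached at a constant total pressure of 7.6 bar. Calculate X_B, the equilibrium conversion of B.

X = 0.532

Take 1 mol B as basis and let X be its fractional conversion, so ξ = 0.5X.
Mole table: n_B = 1 − X; n_D = 0.5X.
Summing: n_T = 1 − 0.5X.
Mole fractions y_i = n_i/n_T; Kp = p_D / (p_B^2) with p_i = y_i·P.
Setting this equal to 0.117 bar^-1 and taking the physical root (0 < X < 1) gives X = 0.532.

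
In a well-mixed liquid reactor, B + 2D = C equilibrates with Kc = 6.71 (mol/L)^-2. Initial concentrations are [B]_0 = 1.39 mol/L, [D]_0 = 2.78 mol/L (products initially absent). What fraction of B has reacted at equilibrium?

X = 0.756

Let X = conversion of B; extent ξ = 1.39·X mol/L.
Concentrations: [B] = 1.39 − 1.39X; [D] = 2.78 − 2.78X; [C] = 1.39X.
Kc = [C] / ([B] [D]^2).
Setting equal to 6.71 and solving for X on (0,1) gives X = 0.756.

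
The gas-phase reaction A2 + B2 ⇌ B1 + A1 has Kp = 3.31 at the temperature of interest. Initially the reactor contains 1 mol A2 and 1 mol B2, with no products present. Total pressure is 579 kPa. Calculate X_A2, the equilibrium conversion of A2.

X = 0.645

Take 1 mol A2 as basis and let X be its fractional conversion, so ξ = X.
Mole table: n_A2 = 1 − X; n_B2 = 1 − X; n_B1 = X; n_A1 = X.
Since Δν = 0, n_T = 2 throughout.
With p_i = (n_i/n_T)P, Kp = p_B1 p_A1 / (p_A2 p_B2).
Setting this equal to 3.31 and taking the physical root (0 < X < 1) gives X = 0.645.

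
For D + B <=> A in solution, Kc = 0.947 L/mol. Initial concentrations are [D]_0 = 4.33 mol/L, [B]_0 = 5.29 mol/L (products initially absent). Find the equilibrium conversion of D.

X = 0.687

Let X = conversion of D; extent ξ = 4.33·X mol/L.
Concentrations: [D] = 4.33 − 4.33X; [B] = 5.29 − 4.33X; [A] = 4.33X.
Kc = [A] / ([D] [B]).
This equals 0.947 at X = 0.687 (the root in 0 < X < 1).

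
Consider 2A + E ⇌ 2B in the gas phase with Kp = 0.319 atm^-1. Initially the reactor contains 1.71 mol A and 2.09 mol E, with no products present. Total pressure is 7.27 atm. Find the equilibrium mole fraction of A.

Let X = conversion of A (basis 1.71 mol A); extent of reaction ξ = 0.855X.
Moles: n_A = 1.71 − 1.71X; n_E = 2.09 − 0.855X; n_B = 1.71X.
Total moles n_T = 3.8 − 0.855X.
Mole fractions y_i = n_i/n_T; Kp = p_B^2 / (p_A^2 p_E) with p_i = y_i·P.
This yields a degree-3 equation in X; solving on (0,1), X = 0.516.
Then n_A = 0.827, n_T = 3.36, so y_A = 0.246.

y_A = 0.246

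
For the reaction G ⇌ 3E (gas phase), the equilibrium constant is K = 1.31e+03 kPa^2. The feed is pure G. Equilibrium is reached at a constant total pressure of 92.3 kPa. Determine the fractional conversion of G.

Let X = conversion of G (basis 1 mol G); extent of reaction ξ = X.
At extent ξ: n_G = 1 − X; n_E = 3X.
Summing: n_T = 1 + 2X.
With p_i = (n_i/n_T)P, K = p_E^3 / (p_G).
Equating to 1.31e+03 kPa^2 and solving on 0 < X < 1: X = 0.208.

X = 0.208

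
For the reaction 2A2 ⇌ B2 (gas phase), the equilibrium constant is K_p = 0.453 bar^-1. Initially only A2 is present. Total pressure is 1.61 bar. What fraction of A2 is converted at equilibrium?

Let X = conversion of A2 (basis 1 mol A2); extent of reaction ξ = 0.5X.
Species balance: n_A2 = 1 − X; n_B2 = 0.5X.
Total moles n_T = 1 − 0.5X.
Mole fractions y_i = n_i/n_T; K_p = p_B2 / (p_A2^2) with p_i = y_i·P.
Substituting and setting equal to 0.453 bar^-1 gives a polynomial in X; the root in (0,1) is X = 0.495.

X = 0.495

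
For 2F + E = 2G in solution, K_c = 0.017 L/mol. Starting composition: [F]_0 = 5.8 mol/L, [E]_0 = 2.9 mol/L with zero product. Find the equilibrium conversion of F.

Let X = conversion of F; extent ξ = 5.8X/2 mol/L.
Concentrations: [F] = 5.8 − 5.8X; [E] = 2.9 − 2.9X; [G] = 5.8X.
K_c = [G]^2 / ([F]^2 [E]).
Solving K_c = 0.017 for X ∈ (0,1): X = 0.168.

X = 0.168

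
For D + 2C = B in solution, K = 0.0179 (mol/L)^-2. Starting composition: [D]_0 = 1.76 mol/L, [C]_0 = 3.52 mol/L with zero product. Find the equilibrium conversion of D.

X = 0.141

Let X = conversion of D; extent ξ = 1.76·X mol/L.
Concentrations: [D] = 1.76 − 1.76X; [C] = 3.52 − 3.52X; [B] = 1.76X.
K = [B] / ([D] [C]^2).
Setting equal to 0.0179 and solving for X on (0,1) gives X = 0.141.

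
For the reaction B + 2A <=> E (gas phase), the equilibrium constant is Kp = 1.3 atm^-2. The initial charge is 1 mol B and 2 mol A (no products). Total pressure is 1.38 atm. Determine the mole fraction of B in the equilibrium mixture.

Take 1 mol B as basis and let X be its fractional conversion, so ξ = X.
Species balance: n_B = 1 − X; n_A = 2 − 2X; n_E = X.
n_T = Σnᵢ = 3 − 2X.
With p_i = (n_i/n_T)P, Kp = p_E / (p_B p_A^2).
This yields a degree-3 equation in X; solving on (0,1), X = 0.418.
Then n_B = 0.582, n_T = 2.16, so y_B = 0.269.

y_B = 0.269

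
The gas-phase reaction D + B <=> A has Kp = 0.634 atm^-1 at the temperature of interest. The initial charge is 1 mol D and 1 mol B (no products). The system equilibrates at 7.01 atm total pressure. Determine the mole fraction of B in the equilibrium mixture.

y_B = 0.300

Basis: 1 mol D initially; let X = conversion of D. Extent ξ = X.
Moles: n_D = 1 − X; n_B = 1 − X; n_A = X.
Summing: n_T = 2 − X.
y_i = n_i/n_T, p_i = y_i·P. Kp = p_A / (p_D p_B).
This yields a degree-2 equation in X; solving on (0,1), X = 0.571.
Then n_B = 0.429, n_T = 1.43, so y_B = 0.300.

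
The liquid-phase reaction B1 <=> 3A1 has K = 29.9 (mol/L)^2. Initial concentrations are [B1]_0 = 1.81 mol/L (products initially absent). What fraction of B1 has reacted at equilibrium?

X = 0.538

Let X = conversion of B1; extent ξ = 1.81·X mol/L.
Concentrations: [B1] = 1.81 − 1.81X; [A1] = 5.43X.
K = [A1]^3 / ([B1]).
Setting equal to 29.9 and solving for X on (0,1) gives X = 0.538.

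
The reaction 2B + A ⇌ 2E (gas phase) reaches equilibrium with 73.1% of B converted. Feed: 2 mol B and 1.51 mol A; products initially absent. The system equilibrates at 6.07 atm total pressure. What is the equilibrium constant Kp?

Take 2 mol B as basis and let X be its fractional conversion, so ξ = X.
Mole table: n_B = 2 − 2X; n_A = 1.51 − X; n_E = 2X.
n_T = Σnᵢ = 3.51 − X.
At X = 0.731: n_B = 0.538, n_A = 0.779, n_E = 1.46, n_T = 2.78.
p_i = (n_i/n_T)·P. Kp = p_E^2 / (p_B^2 p_A) = 4.34 atm^-1.

Kp = 4.34 atm^-1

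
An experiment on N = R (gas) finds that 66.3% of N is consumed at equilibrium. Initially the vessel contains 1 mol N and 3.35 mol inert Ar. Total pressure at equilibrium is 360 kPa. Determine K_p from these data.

K_p = 1.97

Let X = conversion of N (basis 1 mol N); extent of reaction ξ = X.
At extent ξ: n_N = 1 − X; n_R = X; n_I = 3.35 (inert).
Since Δν = 0, n_T = 4.35 throughout.
At X = 0.663: n_N = 0.337, n_R = 0.663, n_T = 4.35.
p_i = (n_i/n_T)·P. K_p = p_R / (p_N) = 1.97.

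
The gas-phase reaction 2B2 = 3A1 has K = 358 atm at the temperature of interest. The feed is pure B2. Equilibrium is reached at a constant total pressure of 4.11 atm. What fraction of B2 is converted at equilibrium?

X = 0.867

Let X = conversion of B2 (basis 1 mol B2); extent of reaction ξ = 0.5X.
At extent ξ: n_B2 = 1 − X; n_A1 = 1.5X.
n_T = Σnᵢ = 1 + 0.5X.
y_i = n_i/n_T, p_i = y_i·P. K = p_A1^3 / (p_B2^2).
Substituting and setting equal to 358 atm gives a polynomial in X; the root in (0,1) is X = 0.867.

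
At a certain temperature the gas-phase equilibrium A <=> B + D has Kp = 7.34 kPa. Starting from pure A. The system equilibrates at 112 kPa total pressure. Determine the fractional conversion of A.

X = 0.248

Take 1 mol A as basis and let X be its fractional conversion, so ξ = X.
Species balance: n_A = 1 − X; n_B = X; n_D = X.
n_T = Σnᵢ = 1 + X.
y_i = n_i/n_T, p_i = y_i·P. Kp = p_B p_D / (p_A).
Setting this equal to 7.34 kPa and taking the physical root (0 < X < 1) gives X = 0.248.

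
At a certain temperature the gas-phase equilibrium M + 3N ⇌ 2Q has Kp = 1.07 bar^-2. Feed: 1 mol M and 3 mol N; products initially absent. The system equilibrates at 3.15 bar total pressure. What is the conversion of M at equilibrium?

Take 1 mol M as basis and let X be its fractional conversion, so ξ = X.
Moles: n_M = 1 − X; n_N = 3 − 3X; n_Q = 2X.
Total moles n_T = 4 − 2X.
With p_i = (n_i/n_T)P, Kp = p_Q^2 / (p_M p_N^3).
This yields a degree-4 equation in X; solving on (0,1), X = 0.563.

X = 0.563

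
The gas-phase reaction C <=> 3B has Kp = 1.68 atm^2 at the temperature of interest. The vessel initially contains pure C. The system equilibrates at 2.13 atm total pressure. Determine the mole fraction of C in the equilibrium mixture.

y_C = 0.450

Let X = conversion of C (basis 1 mol C); extent of reaction ξ = X.
Moles: n_C = 1 − X; n_B = 3X.
Summing: n_T = 1 + 2X.
Mole fractions y_i = n_i/n_T; Kp = p_B^3 / (p_C) with p_i = y_i·P.
Substituting and setting equal to 1.68 atm^2 gives a polynomial in X; the root in (0,1) is X = 0.290.
Then n_C = 0.71, n_T = 1.58, so y_C = 0.450.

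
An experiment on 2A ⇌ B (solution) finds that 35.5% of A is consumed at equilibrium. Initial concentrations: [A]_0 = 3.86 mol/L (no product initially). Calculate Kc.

Let X = conversion of A.
Concentrations: [A] = 3.86 − 3.86X; [B] = 1.93X.
At X = 0.355: [A] = 2.49, [B] = 0.685.
Kc = [B] / ([A]^2) = 0.111 L/mol.

Kc = 0.111 L/mol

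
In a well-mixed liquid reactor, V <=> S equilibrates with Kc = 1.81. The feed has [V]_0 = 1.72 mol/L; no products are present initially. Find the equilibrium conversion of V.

Let X = conversion of V; extent ξ = 1.72·X mol/L.
Concentrations: [V] = 1.72 − 1.72X; [S] = 1.72X.
Kc = [S] / ([V]).
Equating to 1.81: the physical root is X = 0.644.

X = 0.644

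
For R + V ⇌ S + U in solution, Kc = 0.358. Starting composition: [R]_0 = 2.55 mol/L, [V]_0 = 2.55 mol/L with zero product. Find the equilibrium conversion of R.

Let X = conversion of R; extent ξ = 2.55·X mol/L.
Concentrations: [R] = 2.55 − 2.55X; [V] = 2.55 − 2.55X; [S] = 2.55X; [U] = 2.55X.
Kc = [S] [U] / ([R] [V]).
Solving Kc = 0.358 for X ∈ (0,1): X = 0.374.

X = 0.374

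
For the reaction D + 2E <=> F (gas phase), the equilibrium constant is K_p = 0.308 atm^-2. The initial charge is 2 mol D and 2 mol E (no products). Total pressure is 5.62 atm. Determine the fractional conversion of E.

X = 0.695

Basis: 2 mol E initially; let X = conversion of E. Extent ξ = X.
At extent ξ: n_D = 2 − X; n_E = 2 − 2X; n_F = X.
Summing: n_T = 4 − 2X.
With p_i = (n_i/n_T)P, K_p = p_F / (p_D p_E^2).
Substituting and setting equal to 0.308 atm^-2 gives a polynomial in X; the root in (0,1) is X = 0.695.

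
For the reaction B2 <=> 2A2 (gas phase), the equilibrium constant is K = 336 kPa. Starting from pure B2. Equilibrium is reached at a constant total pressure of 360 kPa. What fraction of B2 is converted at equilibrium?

Take 1 mol B2 as basis and let X be its fractional conversion, so ξ = X.
Mole table: n_B2 = 1 − X; n_A2 = 2X.
n_T = Σnᵢ = 1 + X.
With p_i = (n_i/n_T)P, K = p_A2^2 / (p_B2).
This yields a degree-2 equation in X; solving on (0,1), X = 0.435.

X = 0.435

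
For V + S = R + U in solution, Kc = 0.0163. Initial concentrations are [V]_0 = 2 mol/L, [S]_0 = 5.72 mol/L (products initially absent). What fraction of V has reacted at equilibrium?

Let X = conversion of V; extent ξ = 2·X mol/L.
Concentrations: [V] = 2 − 2X; [S] = 5.72 − 2X; [R] = 2X; [U] = 2X.
Kc = [R] [U] / ([V] [S]).
Solving Kc = 0.0163 for X ∈ (0,1): X = 0.188.

X = 0.188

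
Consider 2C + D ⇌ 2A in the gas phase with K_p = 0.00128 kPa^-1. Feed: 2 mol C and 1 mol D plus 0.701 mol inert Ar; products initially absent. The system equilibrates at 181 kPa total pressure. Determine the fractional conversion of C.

Basis: 2 mol C initially; let X = conversion of C. Extent ξ = X.
Moles: n_C = 2 − 2X; n_D = 1 − X; n_A = 2X; n_I = 0.701 (inert).
n_T = Σnᵢ = 3.7 − X.
y_i = n_i/n_T, p_i = y_i·P. K_p = p_A^2 / (p_C^2 p_D).
Equating to 0.00128 kPa^-1 and solving on 0 < X < 1: X = 0.188.

X = 0.188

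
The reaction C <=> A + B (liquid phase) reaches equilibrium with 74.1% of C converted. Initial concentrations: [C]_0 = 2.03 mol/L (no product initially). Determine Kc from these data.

Kc = 4.3 mol/L

Let X = conversion of C.
Concentrations: [C] = 2.03 − 2.03X; [A] = 2.03X; [B] = 2.03X.
At X = 0.741: [C] = 0.526, [A] = 1.5, [B] = 1.5.
Kc = [A] [B] / ([C]) = 4.3 mol/L.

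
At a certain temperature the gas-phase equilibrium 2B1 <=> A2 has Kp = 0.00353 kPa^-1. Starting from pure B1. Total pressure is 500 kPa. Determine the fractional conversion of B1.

Take 1 mol B1 as basis and let X be its fractional conversion, so ξ = 0.5X.
At extent ξ: n_B1 = 1 − X; n_A2 = 0.5X.
Total moles n_T = 1 − 0.5X.
With p_i = (n_i/n_T)P, Kp = p_A2 / (p_B1^2).
Equating to 0.00353 kPa^-1 and solving on 0 < X < 1: X = 0.648.

X = 0.648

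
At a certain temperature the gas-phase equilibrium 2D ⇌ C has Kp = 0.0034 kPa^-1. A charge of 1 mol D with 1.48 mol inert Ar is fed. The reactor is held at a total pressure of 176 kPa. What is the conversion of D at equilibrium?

Take 1 mol D as basis and let X be its fractional conversion, so ξ = 0.5X.
Moles: n_D = 1 − X; n_C = 0.5X; n_I = 1.48 (inert).
Summing: n_T = 2.48 − 0.5X.
Mole fractions y_i = n_i/n_T; Kp = p_C / (p_D^2) with p_i = y_i·P.
Setting this equal to 0.0034 kPa^-1 and taking the physical root (0 < X < 1) gives X = 0.271.

X = 0.271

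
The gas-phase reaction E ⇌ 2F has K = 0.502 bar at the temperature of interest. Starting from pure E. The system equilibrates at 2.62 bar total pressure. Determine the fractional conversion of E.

X = 0.214

Let X = conversion of E (basis 1 mol E); extent of reaction ξ = X.
Moles: n_E = 1 − X; n_F = 2X.
n_T = Σnᵢ = 1 + X.
y_i = n_i/n_T, p_i = y_i·P. K = p_F^2 / (p_E).
Equating to 0.502 bar and solving on 0 < X < 1: X = 0.214.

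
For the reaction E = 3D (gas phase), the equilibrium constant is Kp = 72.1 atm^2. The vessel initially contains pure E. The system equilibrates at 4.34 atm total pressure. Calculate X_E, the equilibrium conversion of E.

X = 0.642

Basis: 1 mol E initially; let X = conversion of E. Extent ξ = X.
Moles: n_E = 1 − X; n_D = 3X.
Total moles n_T = 1 + 2X.
Mole fractions y_i = n_i/n_T; Kp = p_D^3 / (p_E) with p_i = y_i·P.
Substituting and setting equal to 72.1 atm^2 gives a polynomial in X; the root in (0,1) is X = 0.642.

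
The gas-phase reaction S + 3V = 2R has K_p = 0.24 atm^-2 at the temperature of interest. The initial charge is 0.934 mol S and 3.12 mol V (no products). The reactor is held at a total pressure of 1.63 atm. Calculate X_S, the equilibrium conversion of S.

Take 0.934 mol S as basis and let X be its fractional conversion, so ξ = 0.934X.
Mole table: n_S = 0.934 − 0.934X; n_V = 3.12 − 2.8X; n_R = 1.87X.
Total moles n_T = 4.05 − 1.87X.
Mole fractions y_i = n_i/n_T; K_p = p_R^2 / (p_S p_V^3) with p_i = y_i·P.
Equating to 0.24 atm^-2 and solving on 0 < X < 1: X = 0.324.

X = 0.324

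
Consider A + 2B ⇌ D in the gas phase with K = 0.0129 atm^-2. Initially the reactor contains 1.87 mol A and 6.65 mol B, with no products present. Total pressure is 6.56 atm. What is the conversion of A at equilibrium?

X = 0.240

Let X = conversion of A (basis 1.87 mol A); extent of reaction ξ = 1.87X.
At extent ξ: n_A = 1.87 − 1.87X; n_B = 6.65 − 3.74X; n_D = 1.87X.
n_T = Σnᵢ = 8.52 − 3.74X.
y_i = n_i/n_T, p_i = y_i·P. K = p_D / (p_A p_B^2).
Setting this equal to 0.0129 atm^-2 and taking the physical root (0 < X < 1) gives X = 0.240.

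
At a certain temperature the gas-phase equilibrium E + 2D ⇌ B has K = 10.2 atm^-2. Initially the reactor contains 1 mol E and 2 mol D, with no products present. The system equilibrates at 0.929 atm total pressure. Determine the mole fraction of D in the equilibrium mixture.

y_D = 0.431

Take 1 mol E as basis and let X be its fractional conversion, so ξ = X.
At extent ξ: n_E = 1 − X; n_D = 2 − 2X; n_B = X.
n_T = Σnᵢ = 3 − 2X.
Mole fractions y_i = n_i/n_T; K = p_B / (p_E p_D^2) with p_i = y_i·P.
Substituting and setting equal to 10.2 atm^-2 gives a polynomial in X; the root in (0,1) is X = 0.621.
Then n_D = 0.758, n_T = 1.76, so y_D = 0.431.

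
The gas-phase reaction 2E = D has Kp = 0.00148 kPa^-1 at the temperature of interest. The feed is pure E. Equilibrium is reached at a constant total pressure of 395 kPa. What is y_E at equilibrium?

Take 1 mol E as basis and let X be its fractional conversion, so ξ = 0.5X.
Moles: n_E = 1 − X; n_D = 0.5X.
Total moles n_T = 1 − 0.5X.
With p_i = (n_i/n_T)P, Kp = p_D / (p_E^2).
This yields a degree-2 equation in X; solving on (0,1), X = 0.453.
Then n_E = 0.547, n_T = 0.774, so y_E = 0.707.

y_E = 0.707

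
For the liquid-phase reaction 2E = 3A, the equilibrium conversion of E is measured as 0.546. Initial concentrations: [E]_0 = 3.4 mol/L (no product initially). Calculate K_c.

K_c = 9.06 mol/L

Let X = conversion of E.
Concentrations: [E] = 3.4 − 3.4X; [A] = 5.1X.
At X = 0.546: [E] = 1.54, [A] = 2.78.
K_c = [A]^3 / ([E]^2) = 9.06 mol/L.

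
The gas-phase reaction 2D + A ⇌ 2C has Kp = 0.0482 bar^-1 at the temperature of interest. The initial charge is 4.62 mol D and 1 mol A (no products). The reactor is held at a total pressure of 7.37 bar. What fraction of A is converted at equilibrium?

X = 0.391

Let X = conversion of A (basis 1 mol A); extent of reaction ξ = X.
Species balance: n_D = 4.62 − 2X; n_A = 1 − X; n_C = 2X.
Total moles n_T = 5.62 − X.
y_i = n_i/n_T, p_i = y_i·P. Kp = p_C^2 / (p_D^2 p_A).
Substituting and setting equal to 0.0482 bar^-1 gives a polynomial in X; the root in (0,1) is X = 0.391.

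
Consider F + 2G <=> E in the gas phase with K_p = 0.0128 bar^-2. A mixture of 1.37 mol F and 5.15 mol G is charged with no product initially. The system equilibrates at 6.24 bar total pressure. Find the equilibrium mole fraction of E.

Basis: 1.37 mol F initially; let X = conversion of F. Extent ξ = 1.37X.
At extent ξ: n_F = 1.37 − 1.37X; n_G = 5.15 − 2.74X; n_E = 1.37X.
n_T = Σnᵢ = 6.52 − 2.74X.
y_i = n_i/n_T, p_i = y_i·P. K_p = p_E / (p_F p_G^2).
Setting this equal to 0.0128 bar^-2 and taking the physical root (0 < X < 1) gives X = 0.227.
Then n_E = 0.311, n_T = 5.9, so y_E = 0.053.

y_E = 0.053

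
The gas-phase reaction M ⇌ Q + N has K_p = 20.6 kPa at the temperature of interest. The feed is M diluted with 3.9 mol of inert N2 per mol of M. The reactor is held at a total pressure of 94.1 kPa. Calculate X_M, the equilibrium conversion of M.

Basis: 1 mol M initially; let X = conversion of M. Extent ξ = X.
At extent ξ: n_M = 1 − X; n_Q = X; n_N = X; n_I = 3.9 (inert).
Total moles n_T = 4.9 + X.
Mole fractions y_i = n_i/n_T; K_p = p_Q p_N / (p_M) with p_i = y_i·P.
Substituting and setting equal to 20.6 kPa gives a polynomial in X; the root in (0,1) is X = 0.651.

X = 0.651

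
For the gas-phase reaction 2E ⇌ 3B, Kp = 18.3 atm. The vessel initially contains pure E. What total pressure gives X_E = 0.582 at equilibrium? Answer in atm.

Basis: 1 mol E initially; let X = conversion of E. Extent ξ = 0.5X.
Moles: n_E = 1 − X; n_B = 1.5X.
n_T = Σnᵢ = 1 + 0.5X.
Kp = p_B^3 / (p_E^2) with p_i = (n_i/n_T)·P.
At X = 0.582: the mole-fraction product g(X) = Π y_i^ν_i = 2.95. Since Kp = g(X)·P^{1}, P = (Kp/g)^(1/1) = (18.3/2.95)^(1/1) = 6.2 atm.

P = 6.2 atm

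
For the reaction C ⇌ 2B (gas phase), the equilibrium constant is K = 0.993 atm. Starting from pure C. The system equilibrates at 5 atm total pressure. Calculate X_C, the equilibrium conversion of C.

Let X = conversion of C (basis 1 mol C); extent of reaction ξ = X.
At extent ξ: n_C = 1 − X; n_B = 2X.
n_T = Σnᵢ = 1 + X.
With p_i = (n_i/n_T)P, K = p_B^2 / (p_C).
Setting this equal to 0.993 atm and taking the physical root (0 < X < 1) gives X = 0.217.

X = 0.217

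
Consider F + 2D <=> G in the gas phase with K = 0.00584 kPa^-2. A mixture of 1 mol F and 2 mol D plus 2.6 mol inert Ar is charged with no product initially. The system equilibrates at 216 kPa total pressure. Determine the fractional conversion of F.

Let X = conversion of F (basis 1 mol F); extent of reaction ξ = X.
At extent ξ: n_F = 1 − X; n_D = 2 − 2X; n_G = X; n_I = 2.6 (inert).
Total moles n_T = 5.6 − 2X.
Mole fractions y_i = n_i/n_T; K = p_G / (p_F p_D^2) with p_i = y_i·P.
This yields a degree-3 equation in X; solving on (0,1), X = 0.773.

X = 0.773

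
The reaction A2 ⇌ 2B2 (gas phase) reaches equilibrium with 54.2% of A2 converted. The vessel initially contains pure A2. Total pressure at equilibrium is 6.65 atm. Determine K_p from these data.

K_p = 11.1 atm

Let X = conversion of A2 (basis 1 mol A2); extent of reaction ξ = X.
Species balance: n_A2 = 1 − X; n_B2 = 2X.
n_T = Σnᵢ = 1 + X.
At X = 0.542: n_A2 = 0.458, n_B2 = 1.08, n_T = 1.54.
p_i = (n_i/n_T)·P. K_p = p_B2^2 / (p_A2) = 11.1 atm.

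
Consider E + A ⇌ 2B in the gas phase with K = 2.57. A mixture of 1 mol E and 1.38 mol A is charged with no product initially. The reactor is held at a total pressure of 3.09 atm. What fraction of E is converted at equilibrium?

Take 1 mol E as basis and let X be its fractional conversion, so ξ = X.
Mole table: n_E = 1 − X; n_A = 1.38 − X; n_B = 2X.
Since Δν = 0, n_T = 2.38 throughout.
With p_i = (n_i/n_T)P, K = p_B^2 / (p_E p_A).
This yields a degree-2 equation in X; solving on (0,1), X = 0.517.

X = 0.517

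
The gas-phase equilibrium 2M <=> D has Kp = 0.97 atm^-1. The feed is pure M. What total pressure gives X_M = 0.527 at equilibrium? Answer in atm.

Take 1 mol M as basis and let X be its fractional conversion, so ξ = 0.5X.
Mole table: n_M = 1 − X; n_D = 0.5X.
Summing: n_T = 1 − 0.5X.
Kp = p_D / (p_M^2) with p_i = (n_i/n_T)·P.
At X = 0.527: the mole-fraction product g(X) = Π y_i^ν_i = 0.8674. Since Kp = g(X)·P^{-1}, P = (g/Kp)^(1/1) = (0.8674/0.97)^(1/1) = 0.894 atm.

P = 0.894 atm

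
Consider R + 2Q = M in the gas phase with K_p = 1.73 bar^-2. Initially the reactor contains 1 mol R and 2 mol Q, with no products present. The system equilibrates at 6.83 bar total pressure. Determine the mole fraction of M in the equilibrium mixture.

y_M = 0.626

Take 1 mol R as basis and let X be its fractional conversion, so ξ = X.
Moles: n_R = 1 − X; n_Q = 2 − 2X; n_M = X.
Total moles n_T = 3 − 2X.
Mole fractions y_i = n_i/n_T; K_p = p_M / (p_R p_Q^2) with p_i = y_i·P.
Equating to 1.73 bar^-2 and solving on 0 < X < 1: X = 0.834.
Then n_M = 0.834, n_T = 1.33, so y_M = 0.626.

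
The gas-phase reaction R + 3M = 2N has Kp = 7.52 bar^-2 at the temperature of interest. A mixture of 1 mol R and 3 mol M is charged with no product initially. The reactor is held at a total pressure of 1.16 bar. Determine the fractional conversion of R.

X = 0.559

Basis: 1 mol R initially; let X = conversion of R. Extent ξ = X.
At extent ξ: n_R = 1 − X; n_M = 3 − 3X; n_N = 2X.
Summing: n_T = 4 − 2X.
Mole fractions y_i = n_i/n_T; Kp = p_N^2 / (p_R p_M^3) with p_i = y_i·P.
Setting this equal to 7.52 bar^-2 and taking the physical root (0 < X < 1) gives X = 0.559.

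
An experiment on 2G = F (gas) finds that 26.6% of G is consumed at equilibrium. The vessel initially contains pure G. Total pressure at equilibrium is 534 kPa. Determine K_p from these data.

K_p = 0.000401 kPa^-1

Take 1 mol G as basis and let X be its fractional conversion, so ξ = 0.5X.
At extent ξ: n_G = 1 − X; n_F = 0.5X.
Summing: n_T = 1 − 0.5X.
At X = 0.266: n_G = 0.734, n_F = 0.133, n_T = 0.867.
p_i = (n_i/n_T)·P. K_p = p_F / (p_G^2) = 0.000401 kPa^-1.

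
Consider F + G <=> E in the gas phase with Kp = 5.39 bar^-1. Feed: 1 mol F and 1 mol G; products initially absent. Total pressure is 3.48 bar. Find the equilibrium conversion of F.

X = 0.775

Basis: 1 mol F initially; let X = conversion of F. Extent ξ = X.
Species balance: n_F = 1 − X; n_G = 1 − X; n_E = X.
Summing: n_T = 2 − X.
y_i = n_i/n_T, p_i = y_i·P. Kp = p_E / (p_F p_G).
Substituting and setting equal to 5.39 bar^-1 gives a polynomial in X; the root in (0,1) is X = 0.775.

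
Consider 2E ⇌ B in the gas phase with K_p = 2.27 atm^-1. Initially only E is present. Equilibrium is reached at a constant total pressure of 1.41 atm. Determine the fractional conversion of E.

X = 0.731

Basis: 1 mol E initially; let X = conversion of E. Extent ξ = 0.5X.
Moles: n_E = 1 − X; n_B = 0.5X.
Total moles n_T = 1 − 0.5X.
y_i = n_i/n_T, p_i = y_i·P. K_p = p_B / (p_E^2).
Setting this equal to 2.27 atm^-1 and taking the physical root (0 < X < 1) gives X = 0.731.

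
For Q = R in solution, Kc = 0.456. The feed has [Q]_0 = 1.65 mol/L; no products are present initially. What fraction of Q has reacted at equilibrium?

X = 0.313

Let X = conversion of Q; extent ξ = 1.65·X mol/L.
Concentrations: [Q] = 1.65 − 1.65X; [R] = 1.65X.
Kc = [R] / ([Q]).
This equals 0.456 at X = 0.313 (the root in 0 < X < 1).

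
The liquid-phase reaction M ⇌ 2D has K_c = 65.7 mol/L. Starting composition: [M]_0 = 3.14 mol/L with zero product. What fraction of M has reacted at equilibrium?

X = 0.859

Let X = conversion of M; extent ξ = 3.14·X mol/L.
Concentrations: [M] = 3.14 − 3.14X; [D] = 6.28X.
K_c = [D]^2 / ([M]).
Solving K_c = 65.7 for X ∈ (0,1): X = 0.859.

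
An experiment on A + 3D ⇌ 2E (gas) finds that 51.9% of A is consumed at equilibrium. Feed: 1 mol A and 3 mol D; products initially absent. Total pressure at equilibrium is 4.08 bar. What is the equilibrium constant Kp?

Kp = 0.393 bar^-2

Let X = conversion of A (basis 1 mol A); extent of reaction ξ = X.
At extent ξ: n_A = 1 − X; n_D = 3 − 3X; n_E = 2X.
n_T = Σnᵢ = 4 − 2X.
At X = 0.519: n_A = 0.481, n_D = 1.44, n_E = 1.04, n_T = 2.96.
p_i = (n_i/n_T)·P. Kp = p_E^2 / (p_A p_D^3) = 0.393 bar^-2.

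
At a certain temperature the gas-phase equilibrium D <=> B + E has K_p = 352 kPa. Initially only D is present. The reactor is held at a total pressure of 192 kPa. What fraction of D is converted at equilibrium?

Take 1 mol D as basis and let X be its fractional conversion, so ξ = X.
Species balance: n_D = 1 − X; n_B = X; n_E = X.
Total moles n_T = 1 + X.
With p_i = (n_i/n_T)P, K_p = p_B p_E / (p_D).
Setting this equal to 352 kPa and taking the physical root (0 < X < 1) gives X = 0.804.

X = 0.804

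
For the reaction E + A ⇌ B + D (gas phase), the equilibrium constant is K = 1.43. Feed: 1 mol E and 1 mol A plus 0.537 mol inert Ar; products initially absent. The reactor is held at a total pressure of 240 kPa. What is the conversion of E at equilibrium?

Take 1 mol E as basis and let X be its fractional conversion, so ξ = X.
Species balance: n_E = 1 − X; n_A = 1 − X; n_B = X; n_D = X; n_I = 0.537 (inert).
Total moles n_T = 2.54 (Δν = 0, constant).
With p_i = (n_i/n_T)P, K = p_B p_D / (p_E p_A).
Equating to 1.43 and solving on 0 < X < 1: X = 0.545.

X = 0.545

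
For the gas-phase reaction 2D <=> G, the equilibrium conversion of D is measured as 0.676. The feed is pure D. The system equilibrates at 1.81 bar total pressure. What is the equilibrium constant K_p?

K_p = 1.18 bar^-1

Take 1 mol D as basis and let X be its fractional conversion, so ξ = 0.5X.
Mole table: n_D = 1 − X; n_G = 0.5X.
Summing: n_T = 1 − 0.5X.
At X = 0.676: n_D = 0.324, n_G = 0.338, n_T = 0.662.
p_i = (n_i/n_T)·P. K_p = p_G / (p_D^2) = 1.18 bar^-1.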